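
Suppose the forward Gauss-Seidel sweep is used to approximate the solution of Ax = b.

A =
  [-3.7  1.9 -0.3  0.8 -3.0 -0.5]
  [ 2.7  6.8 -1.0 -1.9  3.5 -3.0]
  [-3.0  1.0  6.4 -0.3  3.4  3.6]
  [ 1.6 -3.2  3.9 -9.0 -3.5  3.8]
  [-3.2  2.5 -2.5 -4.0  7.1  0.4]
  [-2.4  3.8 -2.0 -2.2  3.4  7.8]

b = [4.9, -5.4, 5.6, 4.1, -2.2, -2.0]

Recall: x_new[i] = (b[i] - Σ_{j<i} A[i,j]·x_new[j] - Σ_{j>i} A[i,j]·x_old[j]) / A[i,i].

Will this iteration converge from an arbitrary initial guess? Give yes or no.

no

Write A = D+L+U with D = diag(-3.7, 6.8, 6.4, -9, 7.1, 7.8).
T_GS = -(D+L)⁻¹U: row 0 first, T[0,4] = -(-3)/(-3.7) = -0.8108; later rows by forward substitution.
  T[0,:] = [+0.0000, +0.5135, -0.0811, +0.2162, -0.8108, -0.1351]
  T[1,:] = [+0.0000, -0.2039, +0.1793, +0.1936, -0.1928, +0.4948]
  T[2,:] = [+0.0000, +0.2726, -0.0660, +0.1180, -0.8812, -0.7032]
  T[3,:] = [+0.0000, +0.2819, -0.1068, +0.0207, -0.8463, -0.0824]
  T[4,:] = [+0.0000, +0.5580, -0.1830, +0.0825, -1.0847, -0.5855]
  T[5,:] = [+0.0000, +0.1635, -0.0795, -0.0276, -0.1474, -0.2310]
|λ(T)| sorted: 1.3827, 0.2026, 0.2026, 0.0404, 0.0104, 0.0000.
ρ = 1.3827; 1.3827 > 1, so it fails to converge.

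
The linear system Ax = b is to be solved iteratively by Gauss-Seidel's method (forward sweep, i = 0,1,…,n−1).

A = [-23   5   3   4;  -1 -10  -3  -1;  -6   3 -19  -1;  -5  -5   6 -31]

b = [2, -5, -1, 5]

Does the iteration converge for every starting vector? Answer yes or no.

yes

A = D + L + U where D = diag(-23, -10, -19, -31).
GS T = -(D+L)⁻¹U: row 0 first, T[0,3] = -(4)/(-23) = +0.1739; later rows by forward substitution.
  T[0,:] = [+0.0000, +0.2174, +0.1304, +0.1739]
  T[1,:] = [+0.0000, -0.0217, -0.3130, -0.1174]
  T[2,:] = [+0.0000, -0.0721, -0.0906, -0.1261]
  T[3,:] = [+0.0000, -0.0455, +0.0119, -0.0335]
eigenvalue magnitudes: 0.2411, 0.0479, 0.0479, 0.0000.
ρ(T) = max|λ| = 0.2411; 0.2411 < 1: convergent.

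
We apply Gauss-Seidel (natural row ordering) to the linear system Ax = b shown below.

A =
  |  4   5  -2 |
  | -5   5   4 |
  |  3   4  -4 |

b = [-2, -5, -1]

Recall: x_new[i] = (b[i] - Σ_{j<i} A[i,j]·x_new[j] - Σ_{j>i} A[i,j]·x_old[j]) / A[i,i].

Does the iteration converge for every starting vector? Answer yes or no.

no

Write A = D+L+U with D = diag(4, 5, -4).
T_GS = -(D+L)⁻¹U: row 0 first, T[0,2] = -(-2)/(4) = +0.5000; later rows by forward substitution.
  T[0,:] = [+0.0000 -1.2500 +0.5000]
  T[1,:] = [+0.0000 -1.2500 -0.3000]
  T[2,:] = [+0.0000 -2.1875 +0.0750]
|roots of det(T-λI)|: 1.6340, 0.4590, 0.0000.
ρ = 1.6340; 1.6340 > 1, so it fails to converge.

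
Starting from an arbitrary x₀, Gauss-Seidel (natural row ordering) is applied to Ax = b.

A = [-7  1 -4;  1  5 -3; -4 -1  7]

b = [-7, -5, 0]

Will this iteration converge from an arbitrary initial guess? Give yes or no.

A = D + L + U where D = diag(-7, 5, 7).
T_GS = -(D+L)⁻¹U: row 0 first, T[0,2] = -(-4)/(-7) = -0.5714; later rows by forward substitution.
  T[0,:] = [+0.0000 +0.1429 -0.5714]
  T[1,:] = [+0.0000 -0.0286 +0.7143]
  T[2,:] = [+0.0000 +0.0776 -0.2245]
|roots of det(T-λI)|: 0.3815, 0.1284, 0.0000.
ρ = 0.3815; 0.3815 < 1, so it converges for any x₀.

yes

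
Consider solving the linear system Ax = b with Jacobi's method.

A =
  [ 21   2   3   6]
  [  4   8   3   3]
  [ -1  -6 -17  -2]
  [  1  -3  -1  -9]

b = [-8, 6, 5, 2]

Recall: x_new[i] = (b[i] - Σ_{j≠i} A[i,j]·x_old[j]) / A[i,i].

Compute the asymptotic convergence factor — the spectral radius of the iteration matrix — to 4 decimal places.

0.6819

Let D = diag(21, 8, -17, -9); L, U the strict triangles.
T_J = -D⁻¹(L+U): T[3,2] = -(-1)/(-9) = -0.1111; T[3,3] = 0.
  T[0,:] = [+0.0000  -0.0952  -0.1429  -0.2857]
  T[1,:] = [-0.5000  +0.0000  -0.3750  -0.3750]
  T[2,:] = [-0.0588  -0.3529  +0.0000  -0.1176]
  T[3,:] = [+0.1111  -0.3333  -0.1111  +0.0000]
eigenvalue magnitudes: 0.6819, 0.2573, 0.2469, 0.2469.
ρ = 0.6819; 0.6819 < 1 ⇒ converges.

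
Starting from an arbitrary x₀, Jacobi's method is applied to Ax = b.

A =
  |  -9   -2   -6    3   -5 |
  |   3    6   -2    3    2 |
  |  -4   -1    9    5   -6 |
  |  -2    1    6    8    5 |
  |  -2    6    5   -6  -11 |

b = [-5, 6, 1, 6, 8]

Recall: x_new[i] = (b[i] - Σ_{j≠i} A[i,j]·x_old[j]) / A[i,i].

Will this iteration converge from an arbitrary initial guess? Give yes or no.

Let D = diag(-9, 6, 9, 8, -11); L, U the strict triangles.
Jacobi T = -D⁻¹(L+U): T[0,1] = -(-2)/(-9) = -0.2222; T[0,0] = 0.
  T[0,:] = [+0.0000, -0.2222, -0.6667, +0.3333, -0.5556]
  T[1,:] = [-0.5000, +0.0000, +0.3333, -0.5000, -0.3333]
  T[2,:] = [+0.4444, +0.1111, +0.0000, -0.5556, +0.6667]
  T[3,:] = [+0.2500, -0.1250, -0.7500, +0.0000, -0.6250]
  T[4,:] = [-0.1818, +0.5455, +0.4545, -0.5455, +0.0000]
|roots of det(T-λI)|: 1.3861, 0.6201, 0.6201, 0.4569, 0.1799.
ρ(T) = max|λ| = 1.3861; 1.3861 > 1 ⇒ diverges.

no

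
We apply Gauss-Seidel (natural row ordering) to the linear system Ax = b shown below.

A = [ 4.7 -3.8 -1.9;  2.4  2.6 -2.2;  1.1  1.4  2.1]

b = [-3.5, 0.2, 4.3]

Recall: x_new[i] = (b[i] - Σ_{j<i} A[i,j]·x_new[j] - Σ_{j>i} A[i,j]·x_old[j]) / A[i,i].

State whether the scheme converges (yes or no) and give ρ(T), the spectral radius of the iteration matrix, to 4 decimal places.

Split A = D + L + U, D = diag(4.7, 2.6, 2.1).
Gauss-Seidel: T = -(D+L)⁻¹U, row 0 first, T[0,2] = -(-1.9)/(4.7) = +0.4043; later rows by forward substitution.
  T[0,:] = [+0.0000  +0.8085  +0.4043]
  T[1,:] = [+0.0000  -0.7463  +0.4730]
  T[2,:] = [+0.0000  +0.0740  -0.5271]
|roots of det(T-λI)|: 0.8536, 0.4198, 0.0000.
ρ(T) = max|λ| = 0.8536; 0.8536 < 1, so it converges for any x₀.

yes, ρ = 0.8536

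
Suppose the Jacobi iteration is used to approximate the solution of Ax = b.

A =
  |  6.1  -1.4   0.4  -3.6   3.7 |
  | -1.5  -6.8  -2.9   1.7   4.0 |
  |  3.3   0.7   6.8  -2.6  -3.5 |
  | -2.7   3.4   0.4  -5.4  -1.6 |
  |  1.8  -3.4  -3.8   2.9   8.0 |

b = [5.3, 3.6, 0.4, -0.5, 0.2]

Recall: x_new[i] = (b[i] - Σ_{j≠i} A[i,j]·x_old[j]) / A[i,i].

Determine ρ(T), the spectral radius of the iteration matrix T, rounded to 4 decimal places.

1.1460

Write A = D+L+U with D = diag(6.1, -6.8, 6.8, -5.4, 8).
T_J = -D⁻¹(L+U): T[1,0] = -(-1.5)/(-6.8) = -0.2206; T[1,1] = 0.
  T[0,:] = [+0.0000 +0.2295 -0.0656 +0.5902 -0.6066]
  T[1,:] = [-0.2206 +0.0000 -0.4265 +0.2500 +0.5882]
  T[2,:] = [-0.4853 -0.1029 +0.0000 +0.3824 +0.5147]
  T[3,:] = [-0.5000 +0.6296 +0.0741 +0.0000 -0.2963]
  T[4,:] = [-0.2250 +0.4250 +0.4750 -0.3625 +0.0000]
eigenvalue magnitudes: 1.1460, 0.7128, 0.5518, 0.5518, 0.2483.
ρ = 1.1460; 1.1460 > 1: divergent.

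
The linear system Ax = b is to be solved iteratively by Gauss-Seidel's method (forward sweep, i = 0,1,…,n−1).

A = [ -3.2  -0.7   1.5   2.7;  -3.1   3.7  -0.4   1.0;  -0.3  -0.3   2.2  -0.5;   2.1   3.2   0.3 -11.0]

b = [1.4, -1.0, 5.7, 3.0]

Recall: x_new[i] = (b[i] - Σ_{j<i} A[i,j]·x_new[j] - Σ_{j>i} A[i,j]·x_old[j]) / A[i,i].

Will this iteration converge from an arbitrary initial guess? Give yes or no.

yes

A = D + L + U where D = diag(-3.2, 3.7, 2.2, -11).
Gauss-Seidel: T = -(D+L)⁻¹U, row 0 first, T[0,3] = -(2.7)/(-3.2) = +0.8438; later rows by forward substitution.
  T[0,:] = [+0.0000, -0.2188, +0.4688, +0.8438]
  T[1,:] = [+0.0000, -0.1833, +0.5008, +0.4367]
  T[2,:] = [+0.0000, -0.0548, +0.1322, +0.4019]
  T[3,:] = [+0.0000, -0.0966, +0.2388, +0.2991]
|eigenvalues of T|: 0.4045, 0.1713, 0.0148, 0.0000.
ρ(T) = max|λ| = 0.4045; 0.4045 < 1, so it converges for any x₀.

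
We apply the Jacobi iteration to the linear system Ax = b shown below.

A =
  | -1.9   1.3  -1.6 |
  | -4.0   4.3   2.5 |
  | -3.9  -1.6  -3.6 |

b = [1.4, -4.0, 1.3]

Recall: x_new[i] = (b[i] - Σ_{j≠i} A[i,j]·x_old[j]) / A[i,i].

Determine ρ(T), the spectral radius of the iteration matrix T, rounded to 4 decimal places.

1.5228

Write A = D+L+U with D = diag(-1.9, 4.3, -3.6).
Jacobi: T = -D⁻¹(L+U), T[1,2] = -(2.5)/(4.3) = -0.5814; T[1,1] = 0.
  T[0,:] = [+0.0000 +0.6842 -0.8421]
  T[1,:] = [+0.9302 +0.0000 -0.5814]
  T[2,:] = [-1.0833 -0.4444 +0.0000]
|λ(T)| sorted: 1.5228, 1.0223, 0.5005.
ρ(T) = max|λ| = 1.5228; 1.5228 > 1 ⇒ diverges.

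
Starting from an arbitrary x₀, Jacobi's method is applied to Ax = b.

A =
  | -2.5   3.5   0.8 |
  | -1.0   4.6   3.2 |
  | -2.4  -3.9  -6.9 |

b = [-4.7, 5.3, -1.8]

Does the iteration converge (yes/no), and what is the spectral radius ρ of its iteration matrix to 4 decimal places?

yes, ρ = 0.9495

Split A = D + L + U, D = diag(-2.5, 4.6, -6.9).
Jacobi: T = -D⁻¹(L+U), T[2,0] = -(-2.4)/(-6.9) = -0.3478; T[2,2] = 0.
  T[0,:] = [+0.0000  +1.4000  +0.3200]
  T[1,:] = [+0.2174  +0.0000  -0.6957]
  T[2,:] = [-0.3478  -0.5652  +0.0000]
moduli |λ_i(T)| = 0.9495, 0.5616, 0.5616.
spectral radius ρ = 0.9495; 0.9495 < 1, so it converges for any x₀.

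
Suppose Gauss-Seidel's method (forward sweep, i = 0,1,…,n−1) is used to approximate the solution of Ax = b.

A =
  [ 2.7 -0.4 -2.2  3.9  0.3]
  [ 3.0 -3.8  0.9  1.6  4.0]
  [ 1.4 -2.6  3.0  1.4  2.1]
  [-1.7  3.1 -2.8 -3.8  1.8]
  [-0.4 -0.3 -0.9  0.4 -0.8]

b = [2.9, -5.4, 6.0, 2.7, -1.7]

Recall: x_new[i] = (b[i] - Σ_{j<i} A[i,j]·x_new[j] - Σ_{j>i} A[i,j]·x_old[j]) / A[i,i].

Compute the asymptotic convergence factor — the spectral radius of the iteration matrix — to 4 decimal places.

Write A = D+L+U with D = diag(2.7, -3.8, 3, -3.8, -0.8).
GS T = -(D+L)⁻¹U: row 0 first, T[0,3] = -(3.9)/(2.7) = -1.4444; later rows by forward substitution.
  T[0,:] = [+0.0000 +0.1481 +0.8148 -1.4444 -0.1111]
  T[1,:] = [+0.0000 +0.1170 +0.8801 -0.7193 +0.9649]
  T[2,:] = [+0.0000 +0.0322 +0.3825 -0.4160 +0.1881]
  T[3,:] = [+0.0000 +0.0054 +0.0716 +0.3659 +1.1720]
  T[4,:] = [+0.0000 -0.1515 -1.1320 +1.6429 +0.0681]
|eigenvalues of T|: 1.6701, 0.7960, 0.0540, 0.0540, 0.0000.
ρ(T) = max|λ| = 1.6701; 1.6701 > 1 ⇒ diverges.

1.6701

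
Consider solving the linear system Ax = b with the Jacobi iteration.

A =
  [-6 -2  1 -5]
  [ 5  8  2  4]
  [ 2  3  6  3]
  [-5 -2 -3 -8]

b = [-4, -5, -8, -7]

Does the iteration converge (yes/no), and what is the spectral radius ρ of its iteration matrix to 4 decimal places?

no, ρ = 1.2043

Let D = diag(-6, 8, 6, -8); L, U the strict triangles.
Jacobi: T = -D⁻¹(L+U), T[1,2] = -(2)/(8) = -0.2500; T[1,1] = 0.
  T[0,:] = [+0.0000 -0.3333 +0.1667 -0.8333]
  T[1,:] = [-0.6250 +0.0000 -0.2500 -0.5000]
  T[2,:] = [-0.3333 -0.5000 +0.0000 -0.5000]
  T[3,:] = [-0.6250 -0.2500 -0.3750 +0.0000]
eigenvalue magnitudes: 1.2043, 0.8240, 0.2918, 0.0884.
ρ(T) = max|λ| = 1.2043; 1.2043 > 1: divergent.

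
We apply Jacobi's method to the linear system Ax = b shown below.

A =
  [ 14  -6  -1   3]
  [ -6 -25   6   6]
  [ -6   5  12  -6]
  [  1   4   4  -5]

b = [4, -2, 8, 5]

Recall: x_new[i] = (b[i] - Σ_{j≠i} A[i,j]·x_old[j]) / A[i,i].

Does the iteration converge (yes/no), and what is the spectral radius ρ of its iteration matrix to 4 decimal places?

yes, ρ = 0.7269

Split A = D + L + U, D = diag(14, -25, 12, -5).
Jacobi T = -D⁻¹(L+U): T[0,2] = -(-1)/(14) = +0.0714; T[0,0] = 0.
  T[0,:] = [+0.0000 +0.4286 +0.0714 -0.2143]
  T[1,:] = [-0.2400 +0.0000 +0.2400 +0.2400]
  T[2,:] = [+0.5000 -0.4167 +0.0000 +0.5000]
  T[3,:] = [+0.2000 +0.8000 +0.8000 +0.0000]
|eigenvalues of T|: 0.7269, 0.6176, 0.2809, 0.2809.
ρ(T) = max|λ| = 0.7269; 0.7269 < 1, so it converges for any x₀.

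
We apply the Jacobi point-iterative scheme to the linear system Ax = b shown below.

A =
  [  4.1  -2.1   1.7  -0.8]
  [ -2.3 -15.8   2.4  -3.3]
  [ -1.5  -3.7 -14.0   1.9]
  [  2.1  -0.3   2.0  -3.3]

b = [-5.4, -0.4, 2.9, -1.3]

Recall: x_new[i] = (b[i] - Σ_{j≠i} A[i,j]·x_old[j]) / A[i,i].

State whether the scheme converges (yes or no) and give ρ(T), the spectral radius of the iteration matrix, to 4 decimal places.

Write A = D+L+U with D = diag(4.1, -15.8, -14, -3.3).
Jacobi T = -D⁻¹(L+U): T[2,1] = -(-3.7)/(-14) = -0.2643; T[2,2] = 0.
  T[0,:] = [+0.0000 +0.5122 -0.4146 +0.1951]
  T[1,:] = [-0.1456 +0.0000 +0.1519 -0.2089]
  T[2,:] = [-0.1071 -0.2643 +0.0000 +0.1357]
  T[3,:] = [+0.6364 -0.0909 +0.6061 +0.0000]
eigenvalue magnitudes: 0.6064, 0.3772, 0.3772, 0.1561.
spectral radius ρ = 0.6064; 0.6064 < 1 ⇒ converges.

yes, ρ = 0.6064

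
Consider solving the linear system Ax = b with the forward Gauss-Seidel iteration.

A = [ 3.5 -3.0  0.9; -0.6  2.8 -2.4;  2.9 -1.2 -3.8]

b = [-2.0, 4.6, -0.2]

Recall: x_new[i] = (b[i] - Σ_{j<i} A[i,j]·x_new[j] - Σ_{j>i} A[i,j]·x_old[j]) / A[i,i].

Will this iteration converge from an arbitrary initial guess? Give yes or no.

yes

Write A = D+L+U with D = diag(3.5, 2.8, -3.8).
T_GS = -(D+L)⁻¹U: row 0 first, T[0,1] = -(-3)/(3.5) = +0.8571; later rows by forward substitution.
  T[0,:] = [+0.0000  +0.8571  -0.2571]
  T[1,:] = [+0.0000  +0.1837  +0.8020]
  T[2,:] = [+0.0000  +0.5961  -0.4495]
moduli |λ_i(T)| = 0.8934, 0.6276, 0.0000.
spectral radius ρ = 0.8934; 0.8934 < 1: convergent.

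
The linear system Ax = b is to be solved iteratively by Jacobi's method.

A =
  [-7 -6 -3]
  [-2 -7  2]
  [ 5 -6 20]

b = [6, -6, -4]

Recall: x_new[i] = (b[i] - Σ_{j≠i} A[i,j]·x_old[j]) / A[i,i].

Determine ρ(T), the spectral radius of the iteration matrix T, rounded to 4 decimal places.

0.7535

Write A = D+L+U with D = diag(-7, -7, 20).
T_J = -D⁻¹(L+U): T[0,2] = -(-3)/(-7) = -0.4286; T[0,0] = 0.
  T[0,:] = [+0.0000 -0.8571 -0.4286]
  T[1,:] = [-0.2857 +0.0000 +0.2857]
  T[2,:] = [-0.2500 +0.3000 +0.0000]
|roots of det(T-λI)|: 0.7535, 0.4860, 0.2675.
spectral radius ρ = 0.7535; 0.7535 < 1 ⇒ converges.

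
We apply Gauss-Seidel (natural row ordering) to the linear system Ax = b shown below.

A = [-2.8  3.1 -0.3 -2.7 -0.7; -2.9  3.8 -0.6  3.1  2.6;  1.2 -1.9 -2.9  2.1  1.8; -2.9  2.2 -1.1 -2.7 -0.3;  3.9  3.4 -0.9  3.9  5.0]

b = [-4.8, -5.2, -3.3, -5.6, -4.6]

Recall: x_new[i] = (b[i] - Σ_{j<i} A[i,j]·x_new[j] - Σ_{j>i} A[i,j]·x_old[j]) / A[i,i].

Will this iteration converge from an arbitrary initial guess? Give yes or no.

Split A = D + L + U, D = diag(-2.8, 3.8, -2.9, -2.7, 5).
GS T = -(D+L)⁻¹U: row 0 first, T[0,3] = -(-2.7)/(-2.8) = -0.9643; later rows by forward substitution.
  T[0,:] = [+0.0000, +1.1071, -0.1071, -0.9643, -0.2500]
  T[1,:] = [+0.0000, +0.8449, +0.0761, -1.5517, -0.8750]
  T[2,:] = [+0.0000, -0.0954, -0.0942, +1.3417, +1.0905]
  T[3,:] = [+0.0000, -0.4618, +0.2155, -0.7753, -0.9998]
  T[4,:] = [+0.0000, -1.0951, -0.1532, +2.6535, +1.7662]
|eigenvalues of T|: 1.5924, 0.3266, 0.2589, 0.0815, 0.0000.
spectral radius ρ = 1.5924; 1.5924 > 1, so it fails to converge.

no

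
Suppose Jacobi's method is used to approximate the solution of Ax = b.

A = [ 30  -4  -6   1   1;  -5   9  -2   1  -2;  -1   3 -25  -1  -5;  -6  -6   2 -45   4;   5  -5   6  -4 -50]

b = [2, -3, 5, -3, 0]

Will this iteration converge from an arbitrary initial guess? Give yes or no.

Diagonal D = diag(30, 9, -25, -45, -50); L, U strict lower/upper.
T_J = -D⁻¹(L+U): T[1,0] = -(-5)/(9) = +0.5556; T[1,1] = 0.
  T[0,:] = [+0.0000 +0.1333 +0.2000 -0.0333 -0.0333]
  T[1,:] = [+0.5556 +0.0000 +0.2222 -0.1111 +0.2222]
  T[2,:] = [-0.0400 +0.1200 +0.0000 -0.0400 -0.2000]
  T[3,:] = [-0.1333 -0.1333 +0.0444 +0.0000 +0.0889]
  T[4,:] = [+0.1000 -0.1000 +0.1200 -0.0800 +0.0000]
eigenvalue magnitudes: 0.4008, 0.2521, 0.2521, 0.1736, 0.0198.
ρ = 0.4008; 0.4008 < 1 ⇒ converges.

yes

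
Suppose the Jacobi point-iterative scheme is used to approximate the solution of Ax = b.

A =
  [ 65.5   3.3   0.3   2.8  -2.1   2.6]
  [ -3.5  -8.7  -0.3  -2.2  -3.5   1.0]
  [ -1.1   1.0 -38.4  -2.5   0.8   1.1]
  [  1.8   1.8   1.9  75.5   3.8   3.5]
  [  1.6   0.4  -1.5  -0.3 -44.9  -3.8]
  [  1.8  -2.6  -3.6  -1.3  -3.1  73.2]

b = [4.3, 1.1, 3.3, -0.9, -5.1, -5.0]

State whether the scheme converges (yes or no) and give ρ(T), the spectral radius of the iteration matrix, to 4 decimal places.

Diagonal D = diag(65.5, -8.7, -38.4, 75.5, -44.9, 73.2); L, U strict lower/upper.
Jacobi: T = -D⁻¹(L+U), T[4,0] = -(1.6)/(-44.9) = +0.0356; T[4,4] = 0.
  T[0,:] = [+0.0000, -0.0504, -0.0046, -0.0427, +0.0321, -0.0397]
  T[1,:] = [-0.4023, +0.0000, -0.0345, -0.2529, -0.4023, +0.1149]
  T[2,:] = [-0.0286, +0.0260, +0.0000, -0.0651, +0.0208, +0.0286]
  T[3,:] = [-0.0238, -0.0238, -0.0252, +0.0000, -0.0503, -0.0464]
  T[4,:] = [+0.0356, +0.0089, -0.0334, -0.0067, +0.0000, -0.0846]
  T[5,:] = [-0.0246, +0.0355, +0.0492, +0.0178, +0.0423, +0.0000]
|roots of det(T-λI)|: 0.2105, 0.1274, 0.0912, 0.0912, 0.0372, 0.0256.
ρ = 0.2105; 0.2105 < 1 ⇒ converges.

yes, ρ = 0.2105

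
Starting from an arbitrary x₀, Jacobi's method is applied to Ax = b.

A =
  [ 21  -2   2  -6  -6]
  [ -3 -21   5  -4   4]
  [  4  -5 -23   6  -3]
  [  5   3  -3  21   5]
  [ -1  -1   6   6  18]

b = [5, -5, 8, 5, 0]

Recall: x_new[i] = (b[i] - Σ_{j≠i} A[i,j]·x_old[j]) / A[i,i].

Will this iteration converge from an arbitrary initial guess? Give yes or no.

yes

Split A = D + L + U, D = diag(21, -21, -23, 21, 18).
Jacobi: T = -D⁻¹(L+U), T[2,0] = -(4)/(-23) = +0.1739; T[2,2] = 0.
  T[0,:] = [+0.0000  +0.0952  -0.0952  +0.2857  +0.2857]
  T[1,:] = [-0.1429  +0.0000  +0.2381  -0.1905  +0.1905]
  T[2,:] = [+0.1739  -0.2174  +0.0000  +0.2609  -0.1304]
  T[3,:] = [-0.2381  -0.1429  +0.1429  +0.0000  -0.2381]
  T[4,:] = [+0.0556  +0.0556  -0.3333  -0.3333  +0.0000]
eigenvalue magnitudes: 0.5311, 0.2896, 0.2896, 0.2799, 0.2799.
ρ(T) = max|λ| = 0.5311; 0.5311 < 1: convergent.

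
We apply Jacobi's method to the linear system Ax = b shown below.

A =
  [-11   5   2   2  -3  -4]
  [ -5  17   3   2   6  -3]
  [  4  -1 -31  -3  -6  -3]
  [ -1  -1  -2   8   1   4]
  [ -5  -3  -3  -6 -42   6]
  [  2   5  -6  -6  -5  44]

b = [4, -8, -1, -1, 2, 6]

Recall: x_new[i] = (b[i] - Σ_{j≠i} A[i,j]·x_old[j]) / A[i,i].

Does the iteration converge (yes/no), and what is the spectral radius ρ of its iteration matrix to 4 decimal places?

Split A = D + L + U, D = diag(-11, 17, -31, 8, -42, 44).
Jacobi T = -D⁻¹(L+U): T[3,2] = -(-2)/(8) = +0.2500; T[3,3] = 0.
  T[0,:] = [+0.0000  +0.4545  +0.1818  +0.1818  -0.2727  -0.3636]
  T[1,:] = [+0.2941  +0.0000  -0.1765  -0.1176  -0.3529  +0.1765]
  T[2,:] = [+0.1290  -0.0323  +0.0000  -0.0968  -0.1935  -0.0968]
  T[3,:] = [+0.1250  +0.1250  +0.2500  +0.0000  -0.1250  -0.5000]
  T[4,:] = [-0.1190  -0.0714  -0.0714  -0.1429  +0.0000  +0.1429]
  T[5,:] = [-0.0455  -0.1136  +0.1364  +0.1364  +0.1136  +0.0000]
eigenvalue magnitudes: 0.5792, 0.3828, 0.2778, 0.2778, 0.0785, 0.0785.
ρ(T) = max|λ| = 0.5792; 0.5792 < 1: convergent.

yes, ρ = 0.5792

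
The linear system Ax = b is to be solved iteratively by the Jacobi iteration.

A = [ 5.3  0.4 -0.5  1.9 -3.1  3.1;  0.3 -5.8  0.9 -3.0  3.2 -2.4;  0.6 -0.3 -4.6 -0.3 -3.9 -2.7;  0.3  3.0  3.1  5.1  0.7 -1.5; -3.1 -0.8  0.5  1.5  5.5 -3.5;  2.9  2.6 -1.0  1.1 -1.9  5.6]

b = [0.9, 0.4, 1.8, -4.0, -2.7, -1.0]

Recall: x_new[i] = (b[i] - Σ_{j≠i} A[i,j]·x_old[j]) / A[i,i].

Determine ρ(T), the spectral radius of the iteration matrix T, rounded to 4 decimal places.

1.2674

Write A = D+L+U with D = diag(5.3, -5.8, -4.6, 5.1, 5.5, 5.6).
Jacobi T = -D⁻¹(L+U): T[4,3] = -(1.5)/(5.5) = -0.2727; T[4,4] = 0.
  T[0,:] = [+0.0000, -0.0755, +0.0943, -0.3585, +0.5849, -0.5849]
  T[1,:] = [+0.0517, +0.0000, +0.1552, -0.5172, +0.5517, -0.4138]
  T[2,:] = [+0.1304, -0.0652, +0.0000, -0.0652, -0.8478, -0.5870]
  T[3,:] = [-0.0588, -0.5882, -0.6078, +0.0000, -0.1373, +0.2941]
  T[4,:] = [+0.5636, +0.1455, -0.0909, -0.2727, +0.0000, +0.6364]
  T[5,:] = [-0.5179, -0.4643, +0.1786, -0.1964, +0.3393, +0.0000]
|λ(T)| sorted: 1.2674, 1.0058, 0.6518, 0.6518, 0.6428, 0.0770.
ρ = 1.2674; 1.2674 > 1: divergent.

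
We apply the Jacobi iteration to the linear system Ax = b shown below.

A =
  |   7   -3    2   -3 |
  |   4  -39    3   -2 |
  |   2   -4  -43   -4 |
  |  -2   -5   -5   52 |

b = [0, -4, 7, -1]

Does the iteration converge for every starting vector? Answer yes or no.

yes

Let D = diag(7, -39, -43, 52); L, U the strict triangles.
Jacobi: T = -D⁻¹(L+U), T[2,0] = -(2)/(-43) = +0.0465; T[2,2] = 0.
  T[0,:] = [+0.0000 +0.4286 -0.2857 +0.4286]
  T[1,:] = [+0.1026 +0.0000 +0.0769 -0.0513]
  T[2,:] = [+0.0465 -0.0930 +0.0000 -0.0930]
  T[3,:] = [+0.0385 +0.0962 +0.0962 +0.0000]
|roots of det(T-λI)|: 0.2617, 0.1940, 0.1940, 0.0196.
spectral radius ρ = 0.2617; 0.2617 < 1 ⇒ converges.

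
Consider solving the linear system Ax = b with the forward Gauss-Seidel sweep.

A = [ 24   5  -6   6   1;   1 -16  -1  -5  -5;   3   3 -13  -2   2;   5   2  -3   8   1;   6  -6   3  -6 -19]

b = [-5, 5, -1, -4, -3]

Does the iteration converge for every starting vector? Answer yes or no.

Let D = diag(24, -16, -13, 8, -19); L, U the strict triangles.
Gauss-Seidel: T = -(D+L)⁻¹U, row 0 first, T[0,4] = -(1)/(24) = -0.0417; later rows by forward substitution.
  T[0,:] = [+0.0000 -0.2083 +0.2500 -0.2500 -0.0417]
  T[1,:] = [+0.0000 -0.0130 -0.0469 -0.3281 -0.3151]
  T[2,:] = [+0.0000 -0.0511 +0.0469 -0.2873 +0.0715]
  T[3,:] = [+0.0000 +0.1143 -0.1270 +0.1306 +0.0066]
  T[4,:] = [+0.0000 -0.1058 +0.1412 -0.0619 +0.0955]
|λ(T)| sorted: 0.3345, 0.0985, 0.0490, 0.0490, 0.0000.
ρ = 0.3345; 0.3345 < 1: convergent.

yes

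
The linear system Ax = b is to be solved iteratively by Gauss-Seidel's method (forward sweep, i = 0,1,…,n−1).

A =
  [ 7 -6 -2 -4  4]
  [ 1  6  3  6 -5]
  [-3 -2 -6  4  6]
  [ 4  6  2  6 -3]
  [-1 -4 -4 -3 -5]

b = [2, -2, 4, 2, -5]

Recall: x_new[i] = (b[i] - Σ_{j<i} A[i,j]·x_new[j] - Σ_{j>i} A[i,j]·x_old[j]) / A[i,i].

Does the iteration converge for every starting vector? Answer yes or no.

Write A = D+L+U with D = diag(7, 6, -6, 6, -5).
GS T = -(D+L)⁻¹U: row 0 first, T[0,2] = -(-2)/(7) = +0.2857; later rows by forward substitution.
  T[0,:] = [+0.0000, +0.8571, +0.2857, +0.5714, -0.5714]
  T[1,:] = [+0.0000, -0.1429, -0.5476, -1.0952, +0.9286]
  T[2,:] = [+0.0000, -0.3810, +0.0397, +0.7460, +0.9762]
  T[3,:] = [+0.0000, -0.3016, +0.3439, +0.4656, -0.3730]
  T[4,:] = [+0.0000, +0.4286, +0.1429, -0.1143, -1.1857]
|λ(T)| sorted: 1.6579, 1.2318, 0.3580, 0.0391, 0.0000.
spectral radius ρ = 1.6579; 1.6579 > 1 ⇒ diverges.

no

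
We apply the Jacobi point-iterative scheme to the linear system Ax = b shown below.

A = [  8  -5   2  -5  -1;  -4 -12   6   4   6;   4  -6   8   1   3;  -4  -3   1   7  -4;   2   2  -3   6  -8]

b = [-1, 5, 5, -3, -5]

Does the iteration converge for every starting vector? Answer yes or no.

Split A = D + L + U, D = diag(8, -12, 8, 7, -8).
T_J = -D⁻¹(L+U): T[2,1] = -(-6)/(8) = +0.7500; T[2,2] = 0.
  T[0,:] = [+0.0000  +0.6250  -0.2500  +0.6250  +0.1250]
  T[1,:] = [-0.3333  +0.0000  +0.5000  +0.3333  +0.5000]
  T[2,:] = [-0.5000  +0.7500  +0.0000  -0.1250  -0.3750]
  T[3,:] = [+0.5714  +0.4286  -0.1429  +0.0000  +0.5714]
  T[4,:] = [+0.2500  +0.2500  -0.3750  +0.7500  +0.0000]
moduli |λ_i(T)| = 1.2317, 0.9526, 0.6415, 0.4712, 0.1088.
ρ = 1.2317; 1.2317 > 1, so it fails to converge.

no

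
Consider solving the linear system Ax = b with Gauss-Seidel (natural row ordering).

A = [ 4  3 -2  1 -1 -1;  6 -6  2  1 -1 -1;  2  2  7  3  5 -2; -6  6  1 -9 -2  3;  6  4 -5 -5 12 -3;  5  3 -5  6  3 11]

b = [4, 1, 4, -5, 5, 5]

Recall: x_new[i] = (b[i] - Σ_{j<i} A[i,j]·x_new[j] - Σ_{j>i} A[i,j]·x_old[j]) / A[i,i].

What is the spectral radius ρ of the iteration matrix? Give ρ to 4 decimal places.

Let D = diag(4, -6, 7, -9, 12, 11); L, U the strict triangles.
GS T = -(D+L)⁻¹U: row 0 first, T[0,3] = -(1)/(4) = -0.2500; later rows by forward substitution.
  T[0,:] = [+0.0000, -0.7500, +0.5000, -0.2500, +0.2500, +0.2500]
  T[1,:] = [+0.0000, -0.7500, +0.8333, -0.0833, +0.0833, +0.0833]
  T[2,:] = [+0.0000, +0.4286, -0.3810, -0.3333, -0.8095, +0.1905]
  T[3,:] = [+0.0000, +0.0476, +0.1799, +0.0741, -0.4233, +0.2434]
  T[4,:] = [+0.0000, +0.8234, -0.6116, +0.0448, -0.6664, +0.2780]
  T[5,:] = [+0.0000, +0.4897, -0.5590, -0.0678, -0.0917, -0.2584]
|eigenvalues of T|: 1.6921, 0.3660, 0.3660, 0.2937, 0.0406, 0.0000.
ρ(T) = max|λ| = 1.6921; 1.6921 > 1 ⇒ diverges.

1.6921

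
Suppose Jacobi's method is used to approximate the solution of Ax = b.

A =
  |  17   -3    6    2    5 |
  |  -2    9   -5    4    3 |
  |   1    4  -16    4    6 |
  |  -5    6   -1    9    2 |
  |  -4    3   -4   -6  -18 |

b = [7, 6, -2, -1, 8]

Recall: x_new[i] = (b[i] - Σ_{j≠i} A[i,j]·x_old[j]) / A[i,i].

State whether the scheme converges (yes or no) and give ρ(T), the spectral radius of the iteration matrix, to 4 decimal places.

Split A = D + L + U, D = diag(17, 9, -16, 9, -18).
Jacobi T = -D⁻¹(L+U): T[1,3] = -(4)/(9) = -0.4444; T[1,1] = 0.
  T[0,:] = [+0.0000  +0.1765  -0.3529  -0.1176  -0.2941]
  T[1,:] = [+0.2222  +0.0000  +0.5556  -0.4444  -0.3333]
  T[2,:] = [+0.0625  +0.2500  +0.0000  +0.2500  +0.3750]
  T[3,:] = [+0.5556  -0.6667  +0.1111  +0.0000  -0.2222]
  T[4,:] = [-0.2222  +0.1667  -0.2222  -0.3333  +0.0000]
eigenvalue magnitudes: 0.8512, 0.5740, 0.4185, 0.4185, 0.3489.
ρ = 0.8512; 0.8512 < 1 ⇒ converges.

yes, ρ = 0.8512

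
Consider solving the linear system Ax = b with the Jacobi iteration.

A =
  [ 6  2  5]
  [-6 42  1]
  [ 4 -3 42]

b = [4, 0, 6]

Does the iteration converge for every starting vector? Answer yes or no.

yes

Diagonal D = diag(6, 42, 42); L, U strict lower/upper.
T_J = -D⁻¹(L+U): T[1,0] = -(-6)/(42) = +0.1429; T[1,1] = 0.
  T[0,:] = [+0.0000  -0.3333  -0.8333]
  T[1,:] = [+0.1429  +0.0000  -0.0238]
  T[2,:] = [-0.0952  +0.0714  +0.0000]
eigenvalue magnitudes: 0.2570, 0.1898, 0.1898.
ρ = 0.2570; 0.2570 < 1: convergent.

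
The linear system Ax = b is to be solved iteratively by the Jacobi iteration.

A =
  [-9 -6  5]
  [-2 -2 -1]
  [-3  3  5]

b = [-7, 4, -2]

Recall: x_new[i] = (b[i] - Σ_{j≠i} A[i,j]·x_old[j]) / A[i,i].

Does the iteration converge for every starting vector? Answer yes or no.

no

Split A = D + L + U, D = diag(-9, -2, 5).
Jacobi T = -D⁻¹(L+U): T[1,0] = -(-2)/(-2) = -1.0000; T[1,1] = 0.
  T[0,:] = [+0.0000 -0.6667 +0.5556]
  T[1,:] = [-1.0000 +0.0000 -0.5000]
  T[2,:] = [+0.6000 -0.6000 +0.0000]
|roots of det(T-λI)|: 1.3069, 0.7911, 0.5158.
ρ(T) = max|λ| = 1.3069; 1.3069 > 1: divergent.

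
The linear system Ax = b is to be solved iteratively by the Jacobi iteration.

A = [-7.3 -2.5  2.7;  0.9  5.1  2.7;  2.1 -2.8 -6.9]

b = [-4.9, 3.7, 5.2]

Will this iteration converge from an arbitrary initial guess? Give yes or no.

Write A = D+L+U with D = diag(-7.3, 5.1, -6.9).
Jacobi T = -D⁻¹(L+U): T[0,1] = -(-2.5)/(-7.3) = -0.3425; T[0,0] = 0.
  T[0,:] = [+0.0000 -0.3425 +0.3699]
  T[1,:] = [-0.1765 +0.0000 -0.5294]
  T[2,:] = [+0.3043 -0.4058 +0.0000]
eigenvalue magnitudes: 0.7092, 0.4575, 0.2517.
ρ(T) = max|λ| = 0.7092; 0.7092 < 1, so it converges for any x₀.

yes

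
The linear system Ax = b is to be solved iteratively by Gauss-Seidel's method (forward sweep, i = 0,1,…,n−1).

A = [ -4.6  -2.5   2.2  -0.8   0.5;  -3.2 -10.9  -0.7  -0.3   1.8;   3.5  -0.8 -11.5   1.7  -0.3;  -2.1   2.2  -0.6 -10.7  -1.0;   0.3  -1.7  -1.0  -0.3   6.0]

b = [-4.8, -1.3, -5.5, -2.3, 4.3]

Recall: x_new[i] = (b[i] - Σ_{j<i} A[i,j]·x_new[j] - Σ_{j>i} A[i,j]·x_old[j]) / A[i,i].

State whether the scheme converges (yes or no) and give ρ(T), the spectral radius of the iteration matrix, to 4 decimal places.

Let D = diag(-4.6, -10.9, -11.5, -10.7, 6); L, U the strict triangles.
GS T = -(D+L)⁻¹U: row 0 first, T[0,1] = -(-2.5)/(-4.6) = -0.5435; later rows by forward substitution.
  T[0,:] = [+0.0000  -0.5435  +0.4783  -0.1739  +0.1087]
  T[1,:] = [+0.0000  +0.1596  -0.2046  +0.0235  +0.1332]
  T[2,:] = [+0.0000  -0.1765  +0.1598  +0.0933  -0.0023]
  T[3,:] = [+0.0000  +0.1494  -0.1449  +0.0337  -0.0873]
  T[4,:] = [+0.0000  +0.0504  -0.0625  +0.0326  +0.0276]
|roots of det(T-λI)|: 0.3472, 0.0701, 0.0701, 0.0141, 0.0000.
ρ = 0.3472; 0.3472 < 1, so it converges for any x₀.

yes, ρ = 0.3472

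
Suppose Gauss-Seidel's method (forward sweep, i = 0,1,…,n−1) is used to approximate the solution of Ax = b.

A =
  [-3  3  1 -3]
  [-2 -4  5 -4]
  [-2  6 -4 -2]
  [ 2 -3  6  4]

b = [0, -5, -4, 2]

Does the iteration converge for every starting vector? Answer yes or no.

Split A = D + L + U, D = diag(-3, -4, -4, 4).
GS T = -(D+L)⁻¹U: row 0 first, T[0,2] = -(1)/(-3) = +0.3333; later rows by forward substitution.
  T[0,:] = [+0.0000, +1.0000, +0.3333, -1.0000]
  T[1,:] = [+0.0000, -0.5000, +1.0833, -0.5000]
  T[2,:] = [+0.0000, -1.2500, +1.4583, -0.7500]
  T[3,:] = [+0.0000, +1.0000, -1.5417, +1.2500]
|roots of det(T-λI)|: 1.6018, 0.4417, 0.4417, 0.0000.
ρ(T) = max|λ| = 1.6018; 1.6018 > 1, so it fails to converge.

no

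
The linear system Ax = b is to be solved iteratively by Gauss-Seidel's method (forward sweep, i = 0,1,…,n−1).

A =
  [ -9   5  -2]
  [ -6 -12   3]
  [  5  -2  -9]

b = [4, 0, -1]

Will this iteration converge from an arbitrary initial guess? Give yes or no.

A = D + L + U where D = diag(-9, -12, -9).
T_GS = -(D+L)⁻¹U: row 0 first, T[0,2] = -(-2)/(-9) = -0.2222; later rows by forward substitution.
  T[0,:] = [+0.0000, +0.5556, -0.2222]
  T[1,:] = [+0.0000, -0.2778, +0.3611]
  T[2,:] = [+0.0000, +0.3704, -0.2037]
moduli |λ_i(T)| = 0.6083, 0.1268, 0.0000.
spectral radius ρ = 0.6083; 0.6083 < 1, so it converges for any x₀.

yes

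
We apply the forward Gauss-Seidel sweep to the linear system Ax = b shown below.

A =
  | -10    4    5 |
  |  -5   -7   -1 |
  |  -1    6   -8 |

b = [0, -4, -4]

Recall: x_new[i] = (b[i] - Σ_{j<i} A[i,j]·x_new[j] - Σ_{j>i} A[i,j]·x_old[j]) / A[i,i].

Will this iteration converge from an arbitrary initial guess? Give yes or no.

yes

Diagonal D = diag(-10, -7, -8); L, U strict lower/upper.
GS T = -(D+L)⁻¹U: row 0 first, T[0,1] = -(4)/(-10) = +0.4000; later rows by forward substitution.
  T[0,:] = [+0.0000 +0.4000 +0.5000]
  T[1,:] = [+0.0000 -0.2857 -0.5000]
  T[2,:] = [+0.0000 -0.2643 -0.4375]
eigenvalue magnitudes: 0.7330, 0.0097, 0.0000.
ρ(T) = max|λ| = 0.7330; 0.7330 < 1 ⇒ converges.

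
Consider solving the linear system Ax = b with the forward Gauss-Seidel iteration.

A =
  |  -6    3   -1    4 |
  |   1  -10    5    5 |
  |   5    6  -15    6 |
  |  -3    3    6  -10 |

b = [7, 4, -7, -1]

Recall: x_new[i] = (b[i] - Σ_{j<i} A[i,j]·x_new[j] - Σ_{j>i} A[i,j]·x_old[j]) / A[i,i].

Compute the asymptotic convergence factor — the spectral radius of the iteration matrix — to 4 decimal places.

Split A = D + L + U, D = diag(-6, -10, -15, -10).
T_GS = -(D+L)⁻¹U: row 0 first, T[0,1] = -(3)/(-6) = +0.5000; later rows by forward substitution.
  T[0,:] = [+0.0000 +0.5000 -0.1667 +0.6667]
  T[1,:] = [+0.0000 +0.0500 +0.4833 +0.5667]
  T[2,:] = [+0.0000 +0.1867 +0.1378 +0.8489]
  T[3,:] = [+0.0000 -0.0230 +0.2777 +0.4793]
|eigenvalues of T|: 0.8748, 0.3162, 0.1085, 0.0000.
ρ = 0.8748; 0.8748 < 1: convergent.

0.8748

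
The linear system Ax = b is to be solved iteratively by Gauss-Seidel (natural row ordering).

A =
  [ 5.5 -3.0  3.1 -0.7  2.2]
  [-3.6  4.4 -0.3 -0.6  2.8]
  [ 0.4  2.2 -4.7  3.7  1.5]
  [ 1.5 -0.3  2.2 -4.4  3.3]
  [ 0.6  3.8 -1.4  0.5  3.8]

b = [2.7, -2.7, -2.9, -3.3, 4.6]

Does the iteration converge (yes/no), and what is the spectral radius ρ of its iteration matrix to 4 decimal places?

Let D = diag(5.5, 4.4, -4.7, -4.4, 3.8); L, U the strict triangles.
GS T = -(D+L)⁻¹U: row 0 first, T[0,1] = -(-3)/(5.5) = +0.5455; later rows by forward substitution.
  T[0,:] = [+0.0000 +0.5455 -0.5636 +0.1273 -0.4000]
  T[1,:] = [+0.0000 +0.4463 -0.3930 +0.2405 -0.9636]
  T[2,:] = [+0.0000 +0.2553 -0.2319 +0.9106 -0.1660]
  T[3,:] = [+0.0000 +0.2832 -0.2813 +0.4823 +0.5964]
  T[4,:] = [+0.0000 -0.4756 +0.4335 +0.0114 +0.8872]
|eigenvalues of T|: 1.3345, 0.4206, 0.4206, 0.0147, 0.0000.
ρ = 1.3345; 1.3345 > 1: divergent.

no, ρ = 1.3345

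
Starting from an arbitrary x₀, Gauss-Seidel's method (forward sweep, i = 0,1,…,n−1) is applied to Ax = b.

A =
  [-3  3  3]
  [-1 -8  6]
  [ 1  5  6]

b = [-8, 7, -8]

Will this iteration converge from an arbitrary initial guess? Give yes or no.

Diagonal D = diag(-3, -8, 6); L, U strict lower/upper.
Gauss-Seidel: T = -(D+L)⁻¹U, row 0 first, T[0,2] = -(3)/(-3) = +1.0000; later rows by forward substitution.
  T[0,:] = [+0.0000 +1.0000 +1.0000]
  T[1,:] = [+0.0000 -0.1250 +0.6250]
  T[2,:] = [+0.0000 -0.0625 -0.6875]
moduli |λ_i(T)| = 0.6063, 0.2062, 0.0000.
ρ(T) = max|λ| = 0.6063; 0.6063 < 1 ⇒ converges.

yes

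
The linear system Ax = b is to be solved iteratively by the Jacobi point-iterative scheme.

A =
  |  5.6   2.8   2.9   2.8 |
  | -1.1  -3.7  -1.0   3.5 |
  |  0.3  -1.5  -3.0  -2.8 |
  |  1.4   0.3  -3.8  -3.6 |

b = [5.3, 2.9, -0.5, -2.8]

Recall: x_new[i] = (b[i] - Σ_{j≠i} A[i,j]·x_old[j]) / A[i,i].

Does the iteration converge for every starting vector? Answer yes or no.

no

Write A = D+L+U with D = diag(5.6, -3.7, -3, -3.6).
Jacobi: T = -D⁻¹(L+U), T[2,0] = -(0.3)/(-3) = +0.1000; T[2,2] = 0.
  T[0,:] = [+0.0000 -0.5000 -0.5179 -0.5000]
  T[1,:] = [-0.2973 +0.0000 -0.2703 +0.9459]
  T[2,:] = [+0.1000 -0.5000 +0.0000 -0.9333]
  T[3,:] = [+0.3889 +0.0833 -1.0556 +0.0000]
|eigenvalues of T|: 1.2467, 0.5788, 0.5472, 0.1207.
ρ(T) = max|λ| = 1.2467; 1.2467 > 1 ⇒ diverges.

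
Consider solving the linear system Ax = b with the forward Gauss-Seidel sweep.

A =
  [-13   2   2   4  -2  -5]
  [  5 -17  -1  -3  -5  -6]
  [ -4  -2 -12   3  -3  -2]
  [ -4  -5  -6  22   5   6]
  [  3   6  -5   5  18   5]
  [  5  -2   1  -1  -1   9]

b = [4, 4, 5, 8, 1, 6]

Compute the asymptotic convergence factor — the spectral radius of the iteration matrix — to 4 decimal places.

Let D = diag(-13, -17, -12, 22, 18, 9); L, U the strict triangles.
GS T = -(D+L)⁻¹U: row 0 first, T[0,1] = -(2)/(-13) = +0.1538; later rows by forward substitution.
  T[0,:] = [+0.0000 +0.1538 +0.1538 +0.3077 -0.1538 -0.3846]
  T[1,:] = [+0.0000 +0.0452 -0.0136 -0.0860 -0.3394 -0.4661]
  T[2,:] = [+0.0000 -0.0588 -0.0490 +0.1618 -0.1422 +0.0392]
  T[3,:] = [+0.0000 +0.0222 +0.0115 +0.0805 -0.3711 -0.4379]
  T[4,:] = [+0.0000 -0.0632 -0.0379 -0.0001 +0.2024 +0.0742]
  T[5,:] = [+0.0000 -0.0734 -0.0860 -0.1991 +0.0071 +0.0653]
moduli |λ_i(T)| = 0.5013, 0.2658, 0.1301, 0.0790, 0.0579, 0.0000.
ρ(T) = max|λ| = 0.5013; 0.5013 < 1, so it converges for any x₀.

0.5013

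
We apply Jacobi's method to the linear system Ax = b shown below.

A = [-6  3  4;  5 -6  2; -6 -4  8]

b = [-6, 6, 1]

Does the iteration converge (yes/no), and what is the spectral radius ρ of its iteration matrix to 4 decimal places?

Write A = D+L+U with D = diag(-6, -6, 8).
T_J = -D⁻¹(L+U): T[2,1] = -(-4)/(8) = +0.5000; T[2,2] = 0.
  T[0,:] = [+0.0000, +0.5000, +0.6667]
  T[1,:] = [+0.8333, +0.0000, +0.3333]
  T[2,:] = [+0.7500, +0.5000, +0.0000]
moduli |λ_i(T)| = 1.1921, 0.7281, 0.4640.
ρ(T) = max|λ| = 1.1921; 1.1921 > 1 ⇒ diverges.

no, ρ = 1.1921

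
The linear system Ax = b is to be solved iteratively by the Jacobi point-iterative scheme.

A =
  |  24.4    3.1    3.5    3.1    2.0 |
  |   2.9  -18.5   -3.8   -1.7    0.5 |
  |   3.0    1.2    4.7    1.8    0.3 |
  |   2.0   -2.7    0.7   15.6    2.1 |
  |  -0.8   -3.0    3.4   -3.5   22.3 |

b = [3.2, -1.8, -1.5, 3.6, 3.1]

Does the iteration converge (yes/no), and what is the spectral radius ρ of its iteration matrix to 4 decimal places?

Diagonal D = diag(24.4, -18.5, 4.7, 15.6, 22.3); L, U strict lower/upper.
T_J = -D⁻¹(L+U): T[0,1] = -(3.1)/(24.4) = -0.1270; T[0,0] = 0.
  T[0,:] = [+0.0000 -0.1270 -0.1434 -0.1270 -0.0820]
  T[1,:] = [+0.1568 +0.0000 -0.2054 -0.0919 +0.0270]
  T[2,:] = [-0.6383 -0.2553 +0.0000 -0.3830 -0.0638]
  T[3,:] = [-0.1282 +0.1731 -0.0449 +0.0000 -0.1346]
  T[4,:] = [+0.0359 +0.1345 -0.1525 +0.1570 +0.0000]
|roots of det(T-λI)|: 0.4536, 0.2668, 0.2668, 0.1668, 0.1668.
spectral radius ρ = 0.4536; 0.4536 < 1 ⇒ converges.

yes, ρ = 0.4536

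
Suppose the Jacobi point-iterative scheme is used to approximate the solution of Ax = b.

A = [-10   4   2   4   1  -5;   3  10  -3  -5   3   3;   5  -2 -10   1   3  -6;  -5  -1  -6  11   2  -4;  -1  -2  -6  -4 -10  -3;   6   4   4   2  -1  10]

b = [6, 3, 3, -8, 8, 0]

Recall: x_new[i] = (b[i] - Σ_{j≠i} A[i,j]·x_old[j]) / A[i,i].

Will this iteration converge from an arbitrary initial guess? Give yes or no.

Let D = diag(-10, 10, -10, 11, -10, 10); L, U the strict triangles.
T_J = -D⁻¹(L+U): T[2,0] = -(5)/(-10) = +0.5000; T[2,2] = 0.
  T[0,:] = [+0.0000  +0.4000  +0.2000  +0.4000  +0.1000  -0.5000]
  T[1,:] = [-0.3000  +0.0000  +0.3000  +0.5000  -0.3000  -0.3000]
  T[2,:] = [+0.5000  -0.2000  +0.0000  +0.1000  +0.3000  -0.6000]
  T[3,:] = [+0.4545  +0.0909  +0.5455  +0.0000  -0.1818  +0.3636]
  T[4,:] = [-0.1000  -0.2000  -0.6000  -0.4000  +0.0000  -0.3000]
  T[5,:] = [-0.6000  -0.4000  -0.4000  -0.2000  +0.1000  +0.0000]
moduli |λ_i(T)| = 1.1629, 0.7253, 0.5916, 0.5916, 0.4357, 0.1336.
ρ = 1.1629; 1.1629 > 1: divergent.

no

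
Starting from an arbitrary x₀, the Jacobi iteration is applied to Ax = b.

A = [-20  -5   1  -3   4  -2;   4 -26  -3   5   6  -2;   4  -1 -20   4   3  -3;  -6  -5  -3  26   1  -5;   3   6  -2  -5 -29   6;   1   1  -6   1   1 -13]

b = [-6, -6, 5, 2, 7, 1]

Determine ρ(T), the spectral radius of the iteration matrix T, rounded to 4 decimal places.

Let D = diag(-20, -26, -20, 26, -29, -13); L, U the strict triangles.
Jacobi T = -D⁻¹(L+U): T[1,0] = -(4)/(-26) = +0.1538; T[1,1] = 0.
  T[0,:] = [+0.0000 -0.2500 +0.0500 -0.1500 +0.2000 -0.1000]
  T[1,:] = [+0.1538 +0.0000 -0.1154 +0.1923 +0.2308 -0.0769]
  T[2,:] = [+0.2000 -0.0500 +0.0000 +0.2000 +0.1500 -0.1500]
  T[3,:] = [+0.2308 +0.1923 +0.1154 +0.0000 -0.0385 +0.1923]
  T[4,:] = [+0.1034 +0.2069 -0.0690 -0.1724 +0.0000 +0.2069]
  T[5,:] = [+0.0769 +0.0769 -0.4615 +0.0769 +0.0769 +0.0000]
|λ(T)| sorted: 0.5362, 0.3043, 0.3043, 0.2539, 0.1343, 0.0742.
spectral radius ρ = 0.5362; 0.5362 < 1, so it converges for any x₀.

0.5362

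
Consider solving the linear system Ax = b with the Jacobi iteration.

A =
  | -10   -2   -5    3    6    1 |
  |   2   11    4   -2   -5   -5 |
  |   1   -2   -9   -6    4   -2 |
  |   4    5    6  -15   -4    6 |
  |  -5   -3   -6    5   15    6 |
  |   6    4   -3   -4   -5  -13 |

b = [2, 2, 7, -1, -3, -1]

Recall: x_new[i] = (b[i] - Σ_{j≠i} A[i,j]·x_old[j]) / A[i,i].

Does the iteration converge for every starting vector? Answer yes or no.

A = D + L + U where D = diag(-10, 11, -9, -15, 15, -13).
Jacobi: T = -D⁻¹(L+U), T[5,0] = -(6)/(-13) = +0.4615; T[5,5] = 0.
  T[0,:] = [+0.0000  -0.2000  -0.5000  +0.3000  +0.6000  +0.1000]
  T[1,:] = [-0.1818  +0.0000  -0.3636  +0.1818  +0.4545  +0.4545]
  T[2,:] = [+0.1111  -0.2222  +0.0000  -0.6667  +0.4444  -0.2222]
  T[3,:] = [+0.2667  +0.3333  +0.4000  +0.0000  -0.2667  +0.4000]
  T[4,:] = [+0.3333  +0.2000  +0.4000  -0.3333  +0.0000  -0.4000]
  T[5,:] = [+0.4615  +0.3077  -0.2308  -0.3077  -0.3846  +0.0000]
|λ(T)| sorted: 1.1350, 0.8440, 0.6386, 0.6386, 0.4571, 0.1566.
spectral radius ρ = 1.1350; 1.1350 > 1, so it fails to converge.

no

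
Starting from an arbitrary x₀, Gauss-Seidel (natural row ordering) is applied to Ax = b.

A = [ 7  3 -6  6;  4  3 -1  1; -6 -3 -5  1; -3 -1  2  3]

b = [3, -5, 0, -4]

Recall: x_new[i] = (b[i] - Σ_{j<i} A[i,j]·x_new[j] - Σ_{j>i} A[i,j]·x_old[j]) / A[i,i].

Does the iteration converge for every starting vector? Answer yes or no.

no

A = D + L + U where D = diag(7, 3, -5, 3).
T_GS = -(D+L)⁻¹U: row 0 first, T[0,1] = -(3)/(7) = -0.4286; later rows by forward substitution.
  T[0,:] = [+0.0000 -0.4286 +0.8571 -0.8571]
  T[1,:] = [+0.0000 +0.5714 -0.8095 +0.8095]
  T[2,:] = [+0.0000 +0.1714 -0.5429 +0.7429]
  T[3,:] = [+0.0000 -0.3524 +0.9492 -1.0825]
moduli |λ_i(T)| = 1.4857, 0.3813, 0.0504, 0.0000.
ρ(T) = max|λ| = 1.4857; 1.4857 > 1: divergent.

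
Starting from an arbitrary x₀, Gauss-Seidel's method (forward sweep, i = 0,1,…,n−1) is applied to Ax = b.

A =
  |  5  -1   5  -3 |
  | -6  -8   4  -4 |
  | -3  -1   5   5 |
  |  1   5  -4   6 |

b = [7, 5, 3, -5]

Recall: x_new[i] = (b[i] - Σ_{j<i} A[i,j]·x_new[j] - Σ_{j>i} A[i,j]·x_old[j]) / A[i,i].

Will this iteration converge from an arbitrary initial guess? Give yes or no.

Write A = D+L+U with D = diag(5, -8, 5, 6).
T_GS = -(D+L)⁻¹U: row 0 first, T[0,2] = -(5)/(5) = -1.0000; later rows by forward substitution.
  T[0,:] = [+0.0000 +0.2000 -1.0000 +0.6000]
  T[1,:] = [+0.0000 -0.1500 +1.2500 -0.9500]
  T[2,:] = [+0.0000 +0.0900 -0.3500 -0.8300]
  T[3,:] = [+0.0000 +0.1517 -1.1083 +0.1383]
eigenvalue magnitudes: 1.1416, 0.7982, 0.0183, 0.0000.
ρ(T) = max|λ| = 1.1416; 1.1416 > 1 ⇒ diverges.

no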